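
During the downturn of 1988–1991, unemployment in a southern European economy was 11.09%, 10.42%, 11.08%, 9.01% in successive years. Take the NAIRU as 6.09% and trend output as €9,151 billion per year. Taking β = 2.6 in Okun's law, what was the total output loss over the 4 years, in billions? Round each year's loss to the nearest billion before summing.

€4,102 billion

Year 1988: gap = -2.6 × (11.09 - 6.09) = -13%, loss ≈ 9151 × 13/100 ≈ 1190.
Year 1989: gap = -2.6 × (10.42 - 6.09) = -11.258%, loss ≈ 9151 × 11.258/100 ≈ 1030.
Year 1990: gap = -2.6 × (11.08 - 6.09) = -12.974%, loss ≈ 9151 × 12.974/100 ≈ 1187.
Year 1991: gap = -2.6 × (9.01 - 6.09) = -7.592%, loss ≈ 9151 × 7.592/100 ≈ 695.
Total lost output = 1190 + 1030 + 1187 + 695 = 4102 billion.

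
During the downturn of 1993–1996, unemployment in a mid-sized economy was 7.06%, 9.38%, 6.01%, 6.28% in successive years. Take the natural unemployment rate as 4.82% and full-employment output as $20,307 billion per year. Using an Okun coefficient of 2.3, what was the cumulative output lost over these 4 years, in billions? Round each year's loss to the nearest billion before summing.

Year 1993: gap = -2.3 × (7.06 - 4.82) = -5.152%, loss ≈ 20307 × 5.152/100 ≈ 1046.
Year 1994: gap = -2.3 × (9.38 - 4.82) = -10.488%, loss ≈ 20307 × 10.488/100 ≈ 2130.
Year 1995: gap = -2.3 × (6.01 - 4.82) = -2.737%, loss ≈ 20307 × 2.737/100 ≈ 556.
Year 1996: gap = -2.3 × (6.28 - 4.82) = -3.358%, loss ≈ 20307 × 3.358/100 ≈ 682.
Total lost output = 1046 + 2130 + 556 + 682 = 4414 billion.

$4,414 billion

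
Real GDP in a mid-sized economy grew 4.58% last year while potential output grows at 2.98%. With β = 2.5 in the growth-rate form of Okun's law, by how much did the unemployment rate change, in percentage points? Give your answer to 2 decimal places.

Growth-rate Okun's law: g_Y = g_Y* - β × Δu, so Δu = (g_Y* - g_Y)/β.
Δu = (2.98 - 4.58)/2.5 = -1.6/2.5 = -0.64 percentage points.

-0.64 percentage points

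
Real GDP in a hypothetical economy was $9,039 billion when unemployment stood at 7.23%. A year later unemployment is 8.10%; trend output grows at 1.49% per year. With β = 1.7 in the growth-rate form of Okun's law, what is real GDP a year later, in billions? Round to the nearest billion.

$9,040 billion

Δu = 8.1 - 7.23 = 0.87 points.
Okun's law (growth form): g_Y = g_Y* - β × Δu = 1.49 - 1.7 × (0.87) = 1.49 - 1.479 = 0.011%.
Real GDP in the next year = 9039 × (1 + 0.011/100) = 9039 × 1.00011 ≈ 9040 billion.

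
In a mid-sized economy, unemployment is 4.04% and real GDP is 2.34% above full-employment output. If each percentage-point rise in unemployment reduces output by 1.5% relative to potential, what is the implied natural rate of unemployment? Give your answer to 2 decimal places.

5.60%

From Okun's law, u - u* = -(output gap)/β = -(2.34)/1.5 = -1.56 points.
So u* = 4.04 + 1.56 = 5.60%.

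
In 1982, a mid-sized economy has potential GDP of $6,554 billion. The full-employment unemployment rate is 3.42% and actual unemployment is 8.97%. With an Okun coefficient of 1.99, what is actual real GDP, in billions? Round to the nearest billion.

$5,830 billion

Unemployment gap = 8.97 - 3.42 = 5.55 points, so the output gap is -1.99 × 5.55 = -11.0445%.
Actual GDP = 6554 × (1 - 11.0445/100) = 6554 × 0.889555 ≈ 5830 billion.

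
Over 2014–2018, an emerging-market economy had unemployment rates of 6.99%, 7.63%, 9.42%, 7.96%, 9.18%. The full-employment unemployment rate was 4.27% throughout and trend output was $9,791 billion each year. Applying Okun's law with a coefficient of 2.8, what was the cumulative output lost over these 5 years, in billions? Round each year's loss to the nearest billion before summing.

Year 2014: gap = -2.8 × (6.99 - 4.27) = -7.616%, loss ≈ 9791 × 7.616/100 ≈ 746.
Year 2015: gap = -2.8 × (7.63 - 4.27) = -9.408%, loss ≈ 9791 × 9.408/100 ≈ 921.
Year 2016: gap = -2.8 × (9.42 - 4.27) = -14.42%, loss ≈ 9791 × 14.42/100 ≈ 1412.
Year 2017: gap = -2.8 × (7.96 - 4.27) = -10.332%, loss ≈ 9791 × 10.332/100 ≈ 1012.
Year 2018: gap = -2.8 × (9.18 - 4.27) = -13.748%, loss ≈ 9791 × 13.748/100 ≈ 1346.
Total lost output = 746 + 921 + 1412 + 1012 + 1346 = 5437 billion.

$5,437 billion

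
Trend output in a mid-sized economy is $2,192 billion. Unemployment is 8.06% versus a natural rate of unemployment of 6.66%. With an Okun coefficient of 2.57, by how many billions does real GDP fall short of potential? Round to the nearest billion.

Output gap = -2.57 × (8.06 - 6.66) = -2.57 × 1.4 = -3.598%.
Actual GDP ≈ 2192 × 0.96402 ≈ 2113 billion, so the shortfall is 2192 - 2113 = 79 billion.

$79 billion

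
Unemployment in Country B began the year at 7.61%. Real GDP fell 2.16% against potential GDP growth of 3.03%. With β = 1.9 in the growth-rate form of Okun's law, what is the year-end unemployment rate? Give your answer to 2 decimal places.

Growth-rate Okun's law: g_Y = g_Y* - β × Δu, so Δu = (g_Y* - g_Y)/β.
Δu = (3.03 + 2.16)/1.9 = 5.19/1.9 = 2.73 percentage points.
Year-end unemployment = 7.61 + 2.73 = 10.34%.

10.34%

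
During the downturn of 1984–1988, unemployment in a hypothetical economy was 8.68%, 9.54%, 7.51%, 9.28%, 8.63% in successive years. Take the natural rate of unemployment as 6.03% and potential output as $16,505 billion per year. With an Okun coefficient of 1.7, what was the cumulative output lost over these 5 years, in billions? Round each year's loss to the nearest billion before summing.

Year 1984: gap = -1.7 × (8.68 - 6.03) = -4.505%, loss ≈ 16505 × 4.505/100 ≈ 744.
Year 1985: gap = -1.7 × (9.54 - 6.03) = -5.967%, loss ≈ 16505 × 5.967/100 ≈ 985.
Year 1986: gap = -1.7 × (7.51 - 6.03) = -2.516%, loss ≈ 16505 × 2.516/100 ≈ 415.
Year 1987: gap = -1.7 × (9.28 - 6.03) = -5.525%, loss ≈ 16505 × 5.525/100 ≈ 912.
Year 1988: gap = -1.7 × (8.63 - 6.03) = -4.42%, loss ≈ 16505 × 4.42/100 ≈ 730.
Total lost output = 744 + 985 + 415 + 912 + 730 = 3786 billion.

$3,786 billion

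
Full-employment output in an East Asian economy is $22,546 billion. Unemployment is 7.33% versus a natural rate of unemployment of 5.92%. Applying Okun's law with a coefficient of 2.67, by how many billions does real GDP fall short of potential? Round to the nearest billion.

$849 billion

Output gap = -2.67 × (7.33 - 5.92) = -2.67 × 1.41 = -3.7647%.
Actual GDP ≈ 22546 × 0.962353 ≈ 21697 billion, so the shortfall is 22546 - 21697 = 849 billion.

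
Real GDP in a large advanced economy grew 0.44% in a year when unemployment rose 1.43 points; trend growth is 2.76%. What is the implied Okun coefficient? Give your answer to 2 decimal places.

Growth form: g_Y = g_Y* - β × Δu, so β = (g_Y* - g_Y)/Δu.
β = (2.76 - 0.44)/1.43 = 2.32/1.43 = 1.62.

β ≈ 1.62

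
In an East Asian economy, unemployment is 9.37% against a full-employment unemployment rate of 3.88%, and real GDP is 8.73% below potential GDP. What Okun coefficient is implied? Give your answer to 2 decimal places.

Okun's law: output gap = -β × (u - u*).
-8.73 = -β × (9.37 - 3.88) = -β × 5.49, so β = 8.73/5.49 = 1.59.

β ≈ 1.59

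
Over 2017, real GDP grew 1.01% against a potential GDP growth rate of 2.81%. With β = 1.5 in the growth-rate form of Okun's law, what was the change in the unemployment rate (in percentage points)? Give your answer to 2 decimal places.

Growth-rate Okun's law: g_Y = g_Y* - β × Δu, so Δu = (g_Y* - g_Y)/β.
Δu = (2.81 - 1.01)/1.5 = 1.8/1.5 = 1.20 percentage points.

1.20 percentage points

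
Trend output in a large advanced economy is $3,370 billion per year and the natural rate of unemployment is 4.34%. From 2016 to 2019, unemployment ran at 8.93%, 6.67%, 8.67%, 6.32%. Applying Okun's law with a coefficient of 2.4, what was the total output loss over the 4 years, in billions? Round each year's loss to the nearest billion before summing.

Year 2016: gap = -2.4 × (8.93 - 4.34) = -11.016%, loss ≈ 3370 × 11.016/100 ≈ 371.
Year 2017: gap = -2.4 × (6.67 - 4.34) = -5.592%, loss ≈ 3370 × 5.592/100 ≈ 188.
Year 2018: gap = -2.4 × (8.67 - 4.34) = -10.392%, loss ≈ 3370 × 10.392/100 ≈ 350.
Year 2019: gap = -2.4 × (6.32 - 4.34) = -4.752%, loss ≈ 3370 × 4.752/100 ≈ 160.
Total lost output = 371 + 188 + 350 + 160 = 1069 billion.

$1,069 billion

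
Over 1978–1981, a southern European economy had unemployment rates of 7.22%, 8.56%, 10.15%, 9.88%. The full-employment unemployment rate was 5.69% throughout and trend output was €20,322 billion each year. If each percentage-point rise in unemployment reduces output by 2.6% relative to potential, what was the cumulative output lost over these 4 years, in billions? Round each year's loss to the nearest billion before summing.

Year 1978: gap = -2.6 × (7.22 - 5.69) = -3.978%, loss ≈ 20322 × 3.978/100 ≈ 808.
Year 1979: gap = -2.6 × (8.56 - 5.69) = -7.462%, loss ≈ 20322 × 7.462/100 ≈ 1516.
Year 1980: gap = -2.6 × (10.15 - 5.69) = -11.596%, loss ≈ 20322 × 11.596/100 ≈ 2357.
Year 1981: gap = -2.6 × (9.88 - 5.69) = -10.894%, loss ≈ 20322 × 10.894/100 ≈ 2214.
Total lost output = 808 + 1516 + 2357 + 2214 = 6895 billion.

€6,895 billion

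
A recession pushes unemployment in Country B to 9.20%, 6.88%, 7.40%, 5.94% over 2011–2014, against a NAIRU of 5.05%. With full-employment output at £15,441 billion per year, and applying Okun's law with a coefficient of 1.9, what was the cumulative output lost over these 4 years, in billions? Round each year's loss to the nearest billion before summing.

£2,705 billion

Year 2011: gap = -1.9 × (9.2 - 5.05) = -7.885%, loss ≈ 15441 × 7.885/100 ≈ 1218.
Year 2012: gap = -1.9 × (6.88 - 5.05) = -3.477%, loss ≈ 15441 × 3.477/100 ≈ 537.
Year 2013: gap = -1.9 × (7.4 - 5.05) = -4.465%, loss ≈ 15441 × 4.465/100 ≈ 689.
Year 2014: gap = -1.9 × (5.94 - 5.05) = -1.691%, loss ≈ 15441 × 1.691/100 ≈ 261.
Total lost output = 1218 + 537 + 689 + 261 = 2705 billion.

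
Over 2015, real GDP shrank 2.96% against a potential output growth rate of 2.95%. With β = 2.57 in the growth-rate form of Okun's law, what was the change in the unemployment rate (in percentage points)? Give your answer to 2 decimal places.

Growth-rate Okun's law: g_Y = g_Y* - β × Δu, so Δu = (g_Y* - g_Y)/β.
Δu = (2.95 + 2.96)/2.57 = 5.91/2.57 = 2.30 percentage points.

2.30 percentage points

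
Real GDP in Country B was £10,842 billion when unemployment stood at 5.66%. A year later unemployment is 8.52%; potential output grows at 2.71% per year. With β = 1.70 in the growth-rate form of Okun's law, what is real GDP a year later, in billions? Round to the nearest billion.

Δu = 8.52 - 5.66 = 2.86 points.
Okun's law (growth form): g_Y = g_Y* - β × Δu = 2.71 - 1.70 × (2.86) = 2.71 - 4.862 = -2.152%.
Real GDP in the next year = 10842 × (1 - 2.152/100) = 10842 × 0.97848 ≈ 10609 billion.

£10,609 billion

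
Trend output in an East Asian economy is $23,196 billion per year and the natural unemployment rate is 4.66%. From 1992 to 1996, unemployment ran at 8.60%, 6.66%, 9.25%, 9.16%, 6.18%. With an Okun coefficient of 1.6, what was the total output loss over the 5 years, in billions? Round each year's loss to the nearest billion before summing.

$6,142 billion

Year 1992: gap = -1.6 × (8.6 - 4.66) = -6.304%, loss ≈ 23196 × 6.304/100 ≈ 1462.
Year 1993: gap = -1.6 × (6.66 - 4.66) = -3.2%, loss ≈ 23196 × 3.2/100 ≈ 742.
Year 1994: gap = -1.6 × (9.25 - 4.66) = -7.344%, loss ≈ 23196 × 7.344/100 ≈ 1704.
Year 1995: gap = -1.6 × (9.16 - 4.66) = -7.2%, loss ≈ 23196 × 7.2/100 ≈ 1670.
Year 1996: gap = -1.6 × (6.18 - 4.66) = -2.432%, loss ≈ 23196 × 2.432/100 ≈ 564.
Total lost output = 1462 + 742 + 1704 + 1670 + 564 = 6142 billion.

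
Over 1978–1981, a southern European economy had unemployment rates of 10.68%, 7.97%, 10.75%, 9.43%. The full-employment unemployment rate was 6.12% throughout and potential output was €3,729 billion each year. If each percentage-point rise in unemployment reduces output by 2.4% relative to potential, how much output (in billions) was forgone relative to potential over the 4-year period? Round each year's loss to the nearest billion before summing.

Year 1978: gap = -2.4 × (10.68 - 6.12) = -10.944%, loss ≈ 3729 × 10.944/100 ≈ 408.
Year 1979: gap = -2.4 × (7.97 - 6.12) = -4.44%, loss ≈ 3729 × 4.44/100 ≈ 166.
Year 1980: gap = -2.4 × (10.75 - 6.12) = -11.112%, loss ≈ 3729 × 11.112/100 ≈ 414.
Year 1981: gap = -2.4 × (9.43 - 6.12) = -7.944%, loss ≈ 3729 × 7.944/100 ≈ 296.
Total lost output = 408 + 166 + 414 + 296 = 1284 billion.

€1,284 billion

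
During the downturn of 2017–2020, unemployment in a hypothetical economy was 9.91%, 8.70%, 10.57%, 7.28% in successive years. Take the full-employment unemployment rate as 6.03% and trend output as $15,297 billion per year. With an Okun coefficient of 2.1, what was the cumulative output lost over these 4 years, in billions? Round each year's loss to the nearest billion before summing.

$3,964 billion

Year 2017: gap = -2.1 × (9.91 - 6.03) = -8.148%, loss ≈ 15297 × 8.148/100 ≈ 1246.
Year 2018: gap = -2.1 × (8.7 - 6.03) = -5.607%, loss ≈ 15297 × 5.607/100 ≈ 858.
Year 2019: gap = -2.1 × (10.57 - 6.03) = -9.534%, loss ≈ 15297 × 9.534/100 ≈ 1458.
Year 2020: gap = -2.1 × (7.28 - 6.03) = -2.625%, loss ≈ 15297 × 2.625/100 ≈ 402.
Total lost output = 1246 + 858 + 1458 + 402 = 3964 billion.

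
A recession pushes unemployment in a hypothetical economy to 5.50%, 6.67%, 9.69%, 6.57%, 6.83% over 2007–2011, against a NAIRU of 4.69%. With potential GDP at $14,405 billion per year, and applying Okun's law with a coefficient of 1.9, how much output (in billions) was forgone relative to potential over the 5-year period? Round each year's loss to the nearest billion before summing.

Year 2007: gap = -1.9 × (5.5 - 4.69) = -1.539%, loss ≈ 14405 × 1.539/100 ≈ 222.
Year 2008: gap = -1.9 × (6.67 - 4.69) = -3.762%, loss ≈ 14405 × 3.762/100 ≈ 542.
Year 2009: gap = -1.9 × (9.69 - 4.69) = -9.5%, loss ≈ 14405 × 9.5/100 ≈ 1368.
Year 2010: gap = -1.9 × (6.57 - 4.69) = -3.572%, loss ≈ 14405 × 3.572/100 ≈ 515.
Year 2011: gap = -1.9 × (6.83 - 4.69) = -4.066%, loss ≈ 14405 × 4.066/100 ≈ 586.
Total lost output = 222 + 542 + 1368 + 515 + 586 = 3233 billion.

$3,233 billion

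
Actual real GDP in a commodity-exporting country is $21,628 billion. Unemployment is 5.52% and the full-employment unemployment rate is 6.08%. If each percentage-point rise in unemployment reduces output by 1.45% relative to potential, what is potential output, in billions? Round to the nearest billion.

$21,454 billion

Unemployment gap = 5.52 - 6.08 = -0.56 points, so output gap = -1.45 × (-0.56) = 0.812%.
Since Y = Y* × (1 + gap/100), Y* = 21628/1.00812 ≈ 21454 billion.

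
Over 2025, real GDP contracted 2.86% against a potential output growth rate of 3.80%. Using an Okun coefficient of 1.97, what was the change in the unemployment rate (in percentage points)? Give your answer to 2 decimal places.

Growth-rate Okun's law: g_Y = g_Y* - β × Δu, so Δu = (g_Y* - g_Y)/β.
Δu = (3.8 + 2.86)/1.97 = 6.66/1.97 = 3.38 percentage points.

3.38 percentage points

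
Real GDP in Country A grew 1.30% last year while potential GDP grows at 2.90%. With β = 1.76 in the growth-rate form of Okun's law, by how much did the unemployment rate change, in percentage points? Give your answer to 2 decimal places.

0.91 percentage points

Growth-rate Okun's law: g_Y = g_Y* - β × Δu, so Δu = (g_Y* - g_Y)/β.
Δu = (2.9 - 1.3)/1.76 = 1.6/1.76 = 0.91 percentage points.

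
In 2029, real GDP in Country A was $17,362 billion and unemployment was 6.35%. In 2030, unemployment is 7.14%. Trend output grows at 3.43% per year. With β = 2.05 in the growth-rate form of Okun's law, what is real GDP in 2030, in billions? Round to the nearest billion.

$17,676 billion

Δu = 7.14 - 6.35 = 0.79 points.
Okun's law (growth form): g_Y = g_Y* - β × Δu = 3.43 - 2.05 × (0.79) = 3.43 - 1.6195 = 1.8105%.
Real GDP in the next year = 17362 × (1 + 1.8105/100) = 17362 × 1.018105 ≈ 17676 billion.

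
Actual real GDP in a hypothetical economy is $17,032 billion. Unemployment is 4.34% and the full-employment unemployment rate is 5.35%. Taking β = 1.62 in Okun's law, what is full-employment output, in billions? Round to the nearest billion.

$16,758 billion

Unemployment gap = 4.34 - 5.35 = -1.01 points, so output gap = -1.62 × (-1.01) = 1.6362%.
Since Y = Y* × (1 + gap/100), Y* = 17032/1.016362 ≈ 16758 billion.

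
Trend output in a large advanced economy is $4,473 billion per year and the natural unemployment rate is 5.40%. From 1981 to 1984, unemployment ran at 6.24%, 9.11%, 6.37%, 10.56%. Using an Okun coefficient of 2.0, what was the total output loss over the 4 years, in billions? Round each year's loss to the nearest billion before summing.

$956 billion

Year 1981: gap = -2.0 × (6.24 - 5.4) = -1.68%, loss ≈ 4473 × 1.68/100 ≈ 75.
Year 1982: gap = -2.0 × (9.11 - 5.4) = -7.42%, loss ≈ 4473 × 7.42/100 ≈ 332.
Year 1983: gap = -2.0 × (6.37 - 5.4) = -1.94%, loss ≈ 4473 × 1.94/100 ≈ 87.
Year 1984: gap = -2.0 × (10.56 - 5.4) = -10.32%, loss ≈ 4473 × 10.32/100 ≈ 462.
Total lost output = 75 + 332 + 87 + 462 = 956 billion.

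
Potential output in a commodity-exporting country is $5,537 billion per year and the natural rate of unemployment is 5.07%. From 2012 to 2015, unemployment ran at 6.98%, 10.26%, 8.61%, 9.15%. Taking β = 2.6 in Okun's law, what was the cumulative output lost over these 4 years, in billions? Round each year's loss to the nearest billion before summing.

$2,119 billion

Year 2012: gap = -2.6 × (6.98 - 5.07) = -4.966%, loss ≈ 5537 × 4.966/100 ≈ 275.
Year 2013: gap = -2.6 × (10.26 - 5.07) = -13.494%, loss ≈ 5537 × 13.494/100 ≈ 747.
Year 2014: gap = -2.6 × (8.61 - 5.07) = -9.204%, loss ≈ 5537 × 9.204/100 ≈ 510.
Year 2015: gap = -2.6 × (9.15 - 5.07) = -10.608%, loss ≈ 5537 × 10.608/100 ≈ 587.
Total lost output = 275 + 747 + 510 + 587 = 2119 billion.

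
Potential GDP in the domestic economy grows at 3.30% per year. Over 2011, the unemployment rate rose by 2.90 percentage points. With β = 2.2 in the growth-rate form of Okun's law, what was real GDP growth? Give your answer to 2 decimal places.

Growth-rate Okun's law: g_Y = g_Y* - β × Δu.
g_Y = 3.30 - 2.2 × (2.90) = 3.3 - 6.38 = -3.08%, i.e. -3.08% to 2 d.p.

-3.08%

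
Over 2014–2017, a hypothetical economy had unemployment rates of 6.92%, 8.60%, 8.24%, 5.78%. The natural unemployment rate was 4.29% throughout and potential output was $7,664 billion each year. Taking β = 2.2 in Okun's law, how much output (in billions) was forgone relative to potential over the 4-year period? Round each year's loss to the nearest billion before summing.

$2,087 billion

Year 2014: gap = -2.2 × (6.92 - 4.29) = -5.786%, loss ≈ 7664 × 5.786/100 ≈ 443.
Year 2015: gap = -2.2 × (8.6 - 4.29) = -9.482%, loss ≈ 7664 × 9.482/100 ≈ 727.
Year 2016: gap = -2.2 × (8.24 - 4.29) = -8.69%, loss ≈ 7664 × 8.69/100 ≈ 666.
Year 2017: gap = -2.2 × (5.78 - 4.29) = -3.278%, loss ≈ 7664 × 3.278/100 ≈ 251.
Total lost output = 443 + 727 + 666 + 251 = 2087 billion.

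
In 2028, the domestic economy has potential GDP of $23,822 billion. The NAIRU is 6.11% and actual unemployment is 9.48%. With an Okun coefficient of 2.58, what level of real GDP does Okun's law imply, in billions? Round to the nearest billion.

Unemployment gap = 9.48 - 6.11 = 3.37 points, so the output gap is -2.58 × 3.37 = -8.6946%.
Actual GDP = 23822 × (1 - 8.6946/100) = 23822 × 0.913054 ≈ 21751 billion.

$21,751 billion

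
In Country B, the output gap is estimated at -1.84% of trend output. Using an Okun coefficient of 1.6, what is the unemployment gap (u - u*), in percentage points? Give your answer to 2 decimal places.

Okun's law: output gap = -β × (u - u*), so u - u* = -(output gap)/β.
u - u* = -(-1.84)/1.6 = 1.15 percentage points.

1.15 percentage points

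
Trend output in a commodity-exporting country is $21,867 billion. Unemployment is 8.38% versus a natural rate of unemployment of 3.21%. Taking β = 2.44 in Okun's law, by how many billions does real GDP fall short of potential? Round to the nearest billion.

$2,758 billion

Output gap = -2.44 × (8.38 - 3.21) = -2.44 × 5.17 = -12.6148%.
Actual GDP ≈ 21867 × 0.873852 ≈ 19109 billion, so the shortfall is 21867 - 19109 = 2758 billion.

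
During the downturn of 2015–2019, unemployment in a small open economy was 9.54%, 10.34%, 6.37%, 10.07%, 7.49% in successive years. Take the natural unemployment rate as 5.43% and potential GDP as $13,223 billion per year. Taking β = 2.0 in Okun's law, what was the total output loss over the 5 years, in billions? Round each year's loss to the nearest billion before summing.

$4,406 billion

Year 2015: gap = -2.0 × (9.54 - 5.43) = -8.22%, loss ≈ 13223 × 8.22/100 ≈ 1087.
Year 2016: gap = -2.0 × (10.34 - 5.43) = -9.82%, loss ≈ 13223 × 9.82/100 ≈ 1298.
Year 2017: gap = -2.0 × (6.37 - 5.43) = -1.88%, loss ≈ 13223 × 1.88/100 ≈ 249.
Year 2018: gap = -2.0 × (10.07 - 5.43) = -9.28%, loss ≈ 13223 × 9.28/100 ≈ 1227.
Year 2019: gap = -2.0 × (7.49 - 5.43) = -4.12%, loss ≈ 13223 × 4.12/100 ≈ 545.
Total lost output = 1087 + 1298 + 249 + 1227 + 545 = 4406 billion.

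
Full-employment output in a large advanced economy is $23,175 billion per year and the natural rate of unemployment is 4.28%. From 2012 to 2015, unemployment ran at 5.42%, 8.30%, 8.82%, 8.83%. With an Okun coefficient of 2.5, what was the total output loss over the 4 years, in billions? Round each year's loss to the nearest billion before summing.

$8,255 billion

Year 2012: gap = -2.5 × (5.42 - 4.28) = -2.85%, loss ≈ 23175 × 2.85/100 ≈ 660.
Year 2013: gap = -2.5 × (8.3 - 4.28) = -10.05%, loss ≈ 23175 × 10.05/100 ≈ 2329.
Year 2014: gap = -2.5 × (8.82 - 4.28) = -11.35%, loss ≈ 23175 × 11.35/100 ≈ 2630.
Year 2015: gap = -2.5 × (8.83 - 4.28) = -11.375%, loss ≈ 23175 × 11.375/100 ≈ 2636.
Total lost output = 660 + 2329 + 2630 + 2636 = 8255 billion.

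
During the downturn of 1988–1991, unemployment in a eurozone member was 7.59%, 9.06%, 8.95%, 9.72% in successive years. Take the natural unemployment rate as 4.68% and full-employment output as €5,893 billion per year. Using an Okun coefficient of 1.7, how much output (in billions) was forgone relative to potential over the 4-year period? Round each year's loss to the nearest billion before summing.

€1,664 billion

Year 1988: gap = -1.7 × (7.59 - 4.68) = -4.947%, loss ≈ 5893 × 4.947/100 ≈ 292.
Year 1989: gap = -1.7 × (9.06 - 4.68) = -7.446%, loss ≈ 5893 × 7.446/100 ≈ 439.
Year 1990: gap = -1.7 × (8.95 - 4.68) = -7.259%, loss ≈ 5893 × 7.259/100 ≈ 428.
Year 1991: gap = -1.7 × (9.72 - 4.68) = -8.568%, loss ≈ 5893 × 8.568/100 ≈ 505.
Total lost output = 292 + 439 + 428 + 505 = 1664 billion.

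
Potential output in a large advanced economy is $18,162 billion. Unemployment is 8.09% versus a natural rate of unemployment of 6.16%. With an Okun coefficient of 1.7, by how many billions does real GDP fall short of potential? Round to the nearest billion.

Output gap = -1.7 × (8.09 - 6.16) = -1.7 × 1.93 = -3.281%.
Actual GDP ≈ 18162 × 0.96719 ≈ 17566 billion, so the shortfall is 18162 - 17566 = 596 billion.

$596 billion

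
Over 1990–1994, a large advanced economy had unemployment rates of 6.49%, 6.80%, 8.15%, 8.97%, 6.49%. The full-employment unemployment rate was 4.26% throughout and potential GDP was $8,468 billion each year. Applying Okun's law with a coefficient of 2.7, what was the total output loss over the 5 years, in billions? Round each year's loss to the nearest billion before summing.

Year 1990: gap = -2.7 × (6.49 - 4.26) = -6.021%, loss ≈ 8468 × 6.021/100 ≈ 510.
Year 1991: gap = -2.7 × (6.8 - 4.26) = -6.858%, loss ≈ 8468 × 6.858/100 ≈ 581.
Year 1992: gap = -2.7 × (8.15 - 4.26) = -10.503%, loss ≈ 8468 × 10.503/100 ≈ 889.
Year 1993: gap = -2.7 × (8.97 - 4.26) = -12.717%, loss ≈ 8468 × 12.717/100 ≈ 1077.
Year 1994: gap = -2.7 × (6.49 - 4.26) = -6.021%, loss ≈ 8468 × 6.021/100 ≈ 510.
Total lost output = 510 + 581 + 889 + 1077 + 510 = 3567 billion.

$3,567 billion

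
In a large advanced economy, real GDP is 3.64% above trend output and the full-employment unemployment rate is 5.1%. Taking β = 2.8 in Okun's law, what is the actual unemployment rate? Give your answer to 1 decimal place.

From Okun's law, u - u* = -(output gap)/β = -(3.64)/2.8 = -1.3 points.
So u = 5.1 - 1.3 = 3.8%.

3.8%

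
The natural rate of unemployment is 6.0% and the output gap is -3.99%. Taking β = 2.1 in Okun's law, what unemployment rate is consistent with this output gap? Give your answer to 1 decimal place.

From Okun's law, u - u* = -(output gap)/β = -(-3.99)/2.1 = 1.9 points.
So u = 6 + 1.9 = 7.9%.

7.9%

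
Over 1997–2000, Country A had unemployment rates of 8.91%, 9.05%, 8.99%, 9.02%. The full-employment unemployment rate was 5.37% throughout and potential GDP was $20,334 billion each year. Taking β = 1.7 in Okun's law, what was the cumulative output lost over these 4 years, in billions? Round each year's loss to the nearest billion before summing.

$5,009 billion

Year 1997: gap = -1.7 × (8.91 - 5.37) = -6.018%, loss ≈ 20334 × 6.018/100 ≈ 1224.
Year 1998: gap = -1.7 × (9.05 - 5.37) = -6.256%, loss ≈ 20334 × 6.256/100 ≈ 1272.
Year 1999: gap = -1.7 × (8.99 - 5.37) = -6.154%, loss ≈ 20334 × 6.154/100 ≈ 1251.
Year 2000: gap = -1.7 × (9.02 - 5.37) = -6.205%, loss ≈ 20334 × 6.205/100 ≈ 1262.
Total lost output = 1224 + 1272 + 1251 + 1262 = 5009 billion.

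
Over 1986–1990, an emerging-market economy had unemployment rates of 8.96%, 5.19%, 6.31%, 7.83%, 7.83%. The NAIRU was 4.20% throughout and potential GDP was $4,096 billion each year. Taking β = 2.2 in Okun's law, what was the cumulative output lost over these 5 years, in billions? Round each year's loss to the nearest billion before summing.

Year 1986: gap = -2.2 × (8.96 - 4.2) = -10.472%, loss ≈ 4096 × 10.472/100 ≈ 429.
Year 1987: gap = -2.2 × (5.19 - 4.2) = -2.178%, loss ≈ 4096 × 2.178/100 ≈ 89.
Year 1988: gap = -2.2 × (6.31 - 4.2) = -4.642%, loss ≈ 4096 × 4.642/100 ≈ 190.
Year 1989: gap = -2.2 × (7.83 - 4.2) = -7.986%, loss ≈ 4096 × 7.986/100 ≈ 327.
Year 1990: gap = -2.2 × (7.83 - 4.2) = -7.986%, loss ≈ 4096 × 7.986/100 ≈ 327.
Total lost output = 429 + 89 + 190 + 327 + 327 = 1362 billion.

$1,362 billion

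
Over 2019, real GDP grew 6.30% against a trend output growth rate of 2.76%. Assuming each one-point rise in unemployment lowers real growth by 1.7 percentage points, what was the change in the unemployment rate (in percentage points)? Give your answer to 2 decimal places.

Growth-rate Okun's law: g_Y = g_Y* - β × Δu, so Δu = (g_Y* - g_Y)/β.
Δu = (2.76 - 6.3)/1.7 = -3.54/1.7 = -2.08 percentage points.

-2.08 percentage points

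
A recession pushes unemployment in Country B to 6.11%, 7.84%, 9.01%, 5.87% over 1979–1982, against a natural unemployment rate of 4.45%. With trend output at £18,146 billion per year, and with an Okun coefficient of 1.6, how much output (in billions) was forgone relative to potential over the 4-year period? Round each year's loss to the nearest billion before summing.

Year 1979: gap = -1.6 × (6.11 - 4.45) = -2.656%, loss ≈ 18146 × 2.656/100 ≈ 482.
Year 1980: gap = -1.6 × (7.84 - 4.45) = -5.424%, loss ≈ 18146 × 5.424/100 ≈ 984.
Year 1981: gap = -1.6 × (9.01 - 4.45) = -7.296%, loss ≈ 18146 × 7.296/100 ≈ 1324.
Year 1982: gap = -1.6 × (5.87 - 4.45) = -2.272%, loss ≈ 18146 × 2.272/100 ≈ 412.
Total lost output = 482 + 984 + 1324 + 412 = 3202 billion.

£3,202 billion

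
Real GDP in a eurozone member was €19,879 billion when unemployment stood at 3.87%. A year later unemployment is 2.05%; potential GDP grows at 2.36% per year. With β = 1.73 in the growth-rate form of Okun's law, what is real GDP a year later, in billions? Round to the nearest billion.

Δu = 2.05 - 3.87 = -1.82 points.
Okun's law (growth form): g_Y = g_Y* - β × Δu = 2.36 - 1.73 × (-1.82) = 2.36 + 3.1486 = 5.5086%.
Real GDP in the next year = 19879 × (1 + 5.5086/100) = 19879 × 1.055086 ≈ 20974 billion.

€20,974 billion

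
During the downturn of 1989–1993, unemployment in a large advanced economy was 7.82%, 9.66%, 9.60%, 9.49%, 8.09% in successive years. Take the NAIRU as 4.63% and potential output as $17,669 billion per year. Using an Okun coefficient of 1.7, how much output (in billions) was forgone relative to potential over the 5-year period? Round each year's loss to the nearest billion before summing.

$6,461 billion

Year 1989: gap = -1.7 × (7.82 - 4.63) = -5.423%, loss ≈ 17669 × 5.423/100 ≈ 958.
Year 1990: gap = -1.7 × (9.66 - 4.63) = -8.551%, loss ≈ 17669 × 8.551/100 ≈ 1511.
Year 1991: gap = -1.7 × (9.6 - 4.63) = -8.449%, loss ≈ 17669 × 8.449/100 ≈ 1493.
Year 1992: gap = -1.7 × (9.49 - 4.63) = -8.262%, loss ≈ 17669 × 8.262/100 ≈ 1460.
Year 1993: gap = -1.7 × (8.09 - 4.63) = -5.882%, loss ≈ 17669 × 5.882/100 ≈ 1039.
Total lost output = 958 + 1511 + 1493 + 1460 + 1039 = 6461 billion.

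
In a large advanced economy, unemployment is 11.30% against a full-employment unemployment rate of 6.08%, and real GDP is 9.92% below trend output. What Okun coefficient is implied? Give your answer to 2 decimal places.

β ≈ 1.90

Okun's law: output gap = -β × (u - u*).
-9.92 = -β × (11.3 - 6.08) = -β × 5.22, so β = 9.92/5.22 = 1.90.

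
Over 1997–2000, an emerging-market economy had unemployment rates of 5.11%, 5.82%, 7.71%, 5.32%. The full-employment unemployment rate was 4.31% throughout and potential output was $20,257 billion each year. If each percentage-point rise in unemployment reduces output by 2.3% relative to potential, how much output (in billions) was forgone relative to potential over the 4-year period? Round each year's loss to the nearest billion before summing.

Year 1997: gap = -2.3 × (5.11 - 4.31) = -1.84%, loss ≈ 20257 × 1.84/100 ≈ 373.
Year 1998: gap = -2.3 × (5.82 - 4.31) = -3.473%, loss ≈ 20257 × 3.473/100 ≈ 704.
Year 1999: gap = -2.3 × (7.71 - 4.31) = -7.82%, loss ≈ 20257 × 7.82/100 ≈ 1584.
Year 2000: gap = -2.3 × (5.32 - 4.31) = -2.323%, loss ≈ 20257 × 2.323/100 ≈ 471.
Total lost output = 373 + 704 + 1584 + 471 = 3132 billion.

$3,132 billion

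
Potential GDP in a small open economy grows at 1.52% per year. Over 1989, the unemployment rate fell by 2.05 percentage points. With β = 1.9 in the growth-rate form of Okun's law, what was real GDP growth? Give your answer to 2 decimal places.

Growth-rate Okun's law: g_Y = g_Y* - β × Δu.
g_Y = 1.52 - 1.9 × (-2.05) = 1.52 + 3.895 = 5.415%, i.e. 5.42% to 2 d.p.

5.42%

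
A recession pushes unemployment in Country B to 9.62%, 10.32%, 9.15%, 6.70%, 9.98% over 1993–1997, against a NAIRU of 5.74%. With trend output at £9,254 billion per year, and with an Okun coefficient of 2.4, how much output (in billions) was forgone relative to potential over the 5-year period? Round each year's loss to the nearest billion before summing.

£3,791 billion

Year 1993: gap = -2.4 × (9.62 - 5.74) = -9.312%, loss ≈ 9254 × 9.312/100 ≈ 862.
Year 1994: gap = -2.4 × (10.32 - 5.74) = -10.992%, loss ≈ 9254 × 10.992/100 ≈ 1017.
Year 1995: gap = -2.4 × (9.15 - 5.74) = -8.184%, loss ≈ 9254 × 8.184/100 ≈ 757.
Year 1996: gap = -2.4 × (6.7 - 5.74) = -2.304%, loss ≈ 9254 × 2.304/100 ≈ 213.
Year 1997: gap = -2.4 × (9.98 - 5.74) = -10.176%, loss ≈ 9254 × 10.176/100 ≈ 942.
Total lost output = 862 + 1017 + 757 + 213 + 942 = 3791 billion.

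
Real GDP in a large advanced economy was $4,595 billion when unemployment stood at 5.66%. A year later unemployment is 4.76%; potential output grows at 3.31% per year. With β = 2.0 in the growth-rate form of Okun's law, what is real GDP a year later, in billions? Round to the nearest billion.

$4,830 billion

Δu = 4.76 - 5.66 = -0.9 points.
Okun's law (growth form): g_Y = g_Y* - β × Δu = 3.31 - 2.0 × (-0.90) = 3.31 + 1.8 = 5.11%.
Real GDP in the next year = 4595 × (1 + 5.11/100) = 4595 × 1.0511 ≈ 4830 billion.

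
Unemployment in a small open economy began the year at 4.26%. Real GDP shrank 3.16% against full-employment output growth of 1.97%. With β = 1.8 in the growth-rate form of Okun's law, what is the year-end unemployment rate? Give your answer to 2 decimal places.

7.11%

Growth-rate Okun's law: g_Y = g_Y* - β × Δu, so Δu = (g_Y* - g_Y)/β.
Δu = (1.97 + 3.16)/1.8 = 5.13/1.8 = 2.85 percentage points.
Year-end unemployment = 4.26 + 2.85 = 7.11%.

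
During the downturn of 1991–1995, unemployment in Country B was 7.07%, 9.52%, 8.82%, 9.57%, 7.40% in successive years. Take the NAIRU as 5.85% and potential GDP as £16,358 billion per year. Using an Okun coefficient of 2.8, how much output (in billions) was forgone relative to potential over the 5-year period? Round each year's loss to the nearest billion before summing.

Year 1991: gap = -2.8 × (7.07 - 5.85) = -3.416%, loss ≈ 16358 × 3.416/100 ≈ 559.
Year 1992: gap = -2.8 × (9.52 - 5.85) = -10.276%, loss ≈ 16358 × 10.276/100 ≈ 1681.
Year 1993: gap = -2.8 × (8.82 - 5.85) = -8.316%, loss ≈ 16358 × 8.316/100 ≈ 1360.
Year 1994: gap = -2.8 × (9.57 - 5.85) = -10.416%, loss ≈ 16358 × 10.416/100 ≈ 1704.
Year 1995: gap = -2.8 × (7.4 - 5.85) = -4.34%, loss ≈ 16358 × 4.34/100 ≈ 710.
Total lost output = 559 + 1681 + 1360 + 1704 + 710 = 6014 billion.

£6,014 billion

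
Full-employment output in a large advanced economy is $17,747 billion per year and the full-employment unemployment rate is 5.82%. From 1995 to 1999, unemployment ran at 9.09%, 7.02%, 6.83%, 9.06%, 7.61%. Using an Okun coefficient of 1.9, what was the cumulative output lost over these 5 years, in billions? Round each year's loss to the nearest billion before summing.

Year 1995: gap = -1.9 × (9.09 - 5.82) = -6.213%, loss ≈ 17747 × 6.213/100 ≈ 1103.
Year 1996: gap = -1.9 × (7.02 - 5.82) = -2.28%, loss ≈ 17747 × 2.28/100 ≈ 405.
Year 1997: gap = -1.9 × (6.83 - 5.82) = -1.919%, loss ≈ 17747 × 1.919/100 ≈ 341.
Year 1998: gap = -1.9 × (9.06 - 5.82) = -6.156%, loss ≈ 17747 × 6.156/100 ≈ 1093.
Year 1999: gap = -1.9 × (7.61 - 5.82) = -3.401%, loss ≈ 17747 × 3.401/100 ≈ 604.
Total lost output = 1103 + 405 + 341 + 1093 + 604 = 3546 billion.

$3,546 billion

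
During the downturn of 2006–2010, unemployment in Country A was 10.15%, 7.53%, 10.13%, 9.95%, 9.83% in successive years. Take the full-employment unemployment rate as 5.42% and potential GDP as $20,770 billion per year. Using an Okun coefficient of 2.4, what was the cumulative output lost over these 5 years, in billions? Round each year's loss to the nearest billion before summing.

Year 2006: gap = -2.4 × (10.15 - 5.42) = -11.352%, loss ≈ 20770 × 11.352/100 ≈ 2358.
Year 2007: gap = -2.4 × (7.53 - 5.42) = -5.064%, loss ≈ 20770 × 5.064/100 ≈ 1052.
Year 2008: gap = -2.4 × (10.13 - 5.42) = -11.304%, loss ≈ 20770 × 11.304/100 ≈ 2348.
Year 2009: gap = -2.4 × (9.95 - 5.42) = -10.872%, loss ≈ 20770 × 10.872/100 ≈ 2258.
Year 2010: gap = -2.4 × (9.83 - 5.42) = -10.584%, loss ≈ 20770 × 10.584/100 ≈ 2198.
Total lost output = 2358 + 1052 + 2348 + 2258 + 2198 = 10214 billion.

$10,214 billion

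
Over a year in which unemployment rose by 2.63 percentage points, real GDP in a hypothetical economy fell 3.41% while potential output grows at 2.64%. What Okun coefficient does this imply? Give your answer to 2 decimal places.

β ≈ 2.30

Growth form: g_Y = g_Y* - β × Δu, so β = (g_Y* - g_Y)/Δu.
β = (2.64 + 3.41)/2.63 = 6.05/2.63 = 2.30.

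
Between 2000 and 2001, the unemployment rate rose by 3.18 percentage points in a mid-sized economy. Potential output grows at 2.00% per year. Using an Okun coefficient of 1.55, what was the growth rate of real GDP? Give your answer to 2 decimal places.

Growth-rate Okun's law: g_Y = g_Y* - β × Δu.
g_Y = 2.00 - 1.55 × (3.18) = 2 - 4.929 = -2.929%, i.e. -2.93% to 2 d.p.

-2.93%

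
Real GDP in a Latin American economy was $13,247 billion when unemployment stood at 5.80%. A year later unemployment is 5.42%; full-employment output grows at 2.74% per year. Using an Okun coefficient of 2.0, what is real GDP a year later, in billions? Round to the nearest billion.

$13,711 billion

Δu = 5.42 - 5.8 = -0.38 points.
Okun's law (growth form): g_Y = g_Y* - β × Δu = 2.74 - 2.0 × (-0.38) = 2.74 + 0.76 = 3.5%.
Real GDP in the next year = 13247 × (1 + 3.5/100) = 13247 × 1.035 ≈ 13711 billion.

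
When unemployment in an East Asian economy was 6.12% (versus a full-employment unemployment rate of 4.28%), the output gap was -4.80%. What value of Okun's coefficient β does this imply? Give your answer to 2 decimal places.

Okun's law: output gap = -β × (u - u*).
-4.80 = -β × (6.12 - 4.28) = -β × 1.84, so β = 4.8/1.84 = 2.61.

β ≈ 2.61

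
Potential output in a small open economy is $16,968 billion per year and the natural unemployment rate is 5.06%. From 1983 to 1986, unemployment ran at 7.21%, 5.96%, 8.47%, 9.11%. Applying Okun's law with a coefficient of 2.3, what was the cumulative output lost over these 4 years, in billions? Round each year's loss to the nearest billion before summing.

$4,102 billion

Year 1983: gap = -2.3 × (7.21 - 5.06) = -4.945%, loss ≈ 16968 × 4.945/100 ≈ 839.
Year 1984: gap = -2.3 × (5.96 - 5.06) = -2.07%, loss ≈ 16968 × 2.07/100 ≈ 351.
Year 1985: gap = -2.3 × (8.47 - 5.06) = -7.843%, loss ≈ 16968 × 7.843/100 ≈ 1331.
Year 1986: gap = -2.3 × (9.11 - 5.06) = -9.315%, loss ≈ 16968 × 9.315/100 ≈ 1581.
Total lost output = 839 + 351 + 1331 + 1581 = 4102 billion.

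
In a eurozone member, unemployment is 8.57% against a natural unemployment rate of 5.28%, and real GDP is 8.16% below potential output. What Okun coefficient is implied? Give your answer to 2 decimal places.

β ≈ 2.48

Okun's law: output gap = -β × (u - u*).
-8.16 = -β × (8.57 - 5.28) = -β × 3.29, so β = 8.16/3.29 = 2.48.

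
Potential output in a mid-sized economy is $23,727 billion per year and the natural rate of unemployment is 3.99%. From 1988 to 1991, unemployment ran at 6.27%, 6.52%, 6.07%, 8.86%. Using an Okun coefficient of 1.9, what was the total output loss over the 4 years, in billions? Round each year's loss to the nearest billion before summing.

$5,302 billion

Year 1988: gap = -1.9 × (6.27 - 3.99) = -4.332%, loss ≈ 23727 × 4.332/100 ≈ 1028.
Year 1989: gap = -1.9 × (6.52 - 3.99) = -4.807%, loss ≈ 23727 × 4.807/100 ≈ 1141.
Year 1990: gap = -1.9 × (6.07 - 3.99) = -3.952%, loss ≈ 23727 × 3.952/100 ≈ 938.
Year 1991: gap = -1.9 × (8.86 - 3.99) = -9.253%, loss ≈ 23727 × 9.253/100 ≈ 2195.
Total lost output = 1028 + 1141 + 938 + 2195 = 5302 billion.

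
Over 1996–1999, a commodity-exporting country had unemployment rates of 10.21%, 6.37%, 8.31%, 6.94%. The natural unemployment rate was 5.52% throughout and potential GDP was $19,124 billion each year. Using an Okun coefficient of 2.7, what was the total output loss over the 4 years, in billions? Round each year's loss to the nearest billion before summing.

Year 1996: gap = -2.7 × (10.21 - 5.52) = -12.663%, loss ≈ 19124 × 12.663/100 ≈ 2422.
Year 1997: gap = -2.7 × (6.37 - 5.52) = -2.295%, loss ≈ 19124 × 2.295/100 ≈ 439.
Year 1998: gap = -2.7 × (8.31 - 5.52) = -7.533%, loss ≈ 19124 × 7.533/100 ≈ 1441.
Year 1999: gap = -2.7 × (6.94 - 5.52) = -3.834%, loss ≈ 19124 × 3.834/100 ≈ 733.
Total lost output = 2422 + 439 + 1441 + 733 = 5035 billion.

$5,035 billion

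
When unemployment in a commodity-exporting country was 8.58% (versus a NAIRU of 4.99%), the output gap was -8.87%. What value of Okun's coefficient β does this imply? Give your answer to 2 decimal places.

Okun's law: output gap = -β × (u - u*).
-8.87 = -β × (8.58 - 4.99) = -β × 3.59, so β = 8.87/3.59 = 2.47.

β ≈ 2.47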